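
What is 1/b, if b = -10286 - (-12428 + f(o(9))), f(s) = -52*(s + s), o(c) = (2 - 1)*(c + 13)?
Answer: 1/4430 ≈ 0.00022573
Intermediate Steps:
o(c) = 13 + c (o(c) = 1*(13 + c) = 13 + c)
f(s) = -104*s
b = 4430 (b = -10286 - (-12428 - 104*(13 + 9)) = -10286 - (-12428 - 104*22) = -10286 - (-12428 - 2288) = -10286 - 1*(-14716) = -10286 + 14716 = 4430)
1/b = 1/4430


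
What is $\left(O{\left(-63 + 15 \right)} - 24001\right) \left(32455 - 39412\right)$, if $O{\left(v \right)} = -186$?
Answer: $168268959$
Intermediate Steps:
$\left(O{\left(-63 + 15 \right)} - 24001\right) \left(32455 - 39412\right) = \left(-186 - 24001\right) \left(32455 - 39412\right) = \left(-24187\right) \left(-6957\right) = 168268959$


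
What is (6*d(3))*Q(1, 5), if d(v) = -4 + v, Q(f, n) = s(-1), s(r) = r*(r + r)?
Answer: -12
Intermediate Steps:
s(r) = 2*r**2 (s(r) = r*(2*r) = 2*r**2)
Q(f, n) = 2 (Q(f, n) = 2*(-1)**2 = 2*1 = 2)
(6*d(3))*Q(1, 5) = (6*(-4 + 3))*2 = (6*(-1))*2 = -6*2 = -12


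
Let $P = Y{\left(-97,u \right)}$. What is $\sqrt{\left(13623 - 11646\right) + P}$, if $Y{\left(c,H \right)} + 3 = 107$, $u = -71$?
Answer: $\sqrt{2081} \approx 45.618$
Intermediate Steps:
$Y{\left(c,H \right)} = 104$ ($Y{\left(c,H \right)} = -3 + 107 = 104$)
$P = 104$
$\sqrt{\left(13623 - 11646\right) + P} = \sqrt{\left(13623 - 11646\right) + 104} = \sqrt{1977 + 104} = \sqrt{2081}$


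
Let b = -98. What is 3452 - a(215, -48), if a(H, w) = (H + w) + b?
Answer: 3383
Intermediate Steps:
a(H, w) = -98 + H + w (a(H, w) = (H + w) - 98 = -98 + H + w)
3452 - a(215, -48) = 3452 - (-98 + 215 - 48) = 3452 - 1*69 = 3452 - 69 = 3383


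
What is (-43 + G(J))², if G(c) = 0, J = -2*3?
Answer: 1849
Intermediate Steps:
J = -6
(-43 + G(J))² = (-43 + 0)² = (-43)² = 1849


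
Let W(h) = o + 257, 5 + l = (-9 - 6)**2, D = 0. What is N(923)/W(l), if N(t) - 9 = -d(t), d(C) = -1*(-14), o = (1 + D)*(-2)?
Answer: -1/51 ≈ -0.019608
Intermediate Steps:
o = -2 (o = (1 + 0)*(-2) = 1*(-2) = -2)
d(C) = 14
N(t) = -5 (N(t) = 9 - 1*14 = 9 - 14 = -5)
l = 220 (l = -5 + (-9 - 6)**2 = -5 + (-15)**2 = -5 + 225 = 220)
W(h) = 255 (W(h) = -2 + 257 = 255)
N(923)/W(l) = -5/255 = -5*1/255 = -1/51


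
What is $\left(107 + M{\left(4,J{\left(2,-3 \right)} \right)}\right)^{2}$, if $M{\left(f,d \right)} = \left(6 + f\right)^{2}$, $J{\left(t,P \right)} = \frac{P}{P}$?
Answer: $42849$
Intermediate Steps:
$J{\left(t,P \right)} = 1$
$\left(107 + M{\left(4,J{\left(2,-3 \right)} \right)}\right)^{2} = \left(107 + \left(6 + 4\right)^{2}\right)^{2} = \left(107 + 10^{2}\right)^{2} = \left(107 + 100\right)^{2} = 207^{2} = 42849$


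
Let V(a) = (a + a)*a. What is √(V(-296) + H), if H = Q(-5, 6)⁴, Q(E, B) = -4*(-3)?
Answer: 8*√3062 ≈ 442.68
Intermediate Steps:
Q(E, B) = 12
V(a) = 2*a² (V(a) = (2*a)*a = 2*a²)
H = 20736 (H = 12⁴ = 20736)
√(V(-296) + H) = √(2*(-296)² + 20736) = √(2*87616 + 20736) = √(175232 + 20736) = √195968 = 8*√3062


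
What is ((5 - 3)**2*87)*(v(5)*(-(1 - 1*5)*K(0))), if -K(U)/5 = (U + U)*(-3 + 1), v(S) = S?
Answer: 0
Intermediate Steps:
K(U) = 20*U (K(U) = -5*(U + U)*(-3 + 1) = -5*2*U*(-2) = -(-20)*U = 20*U)
((5 - 3)**2*87)*(v(5)*(-(1 - 1*5)*K(0))) = ((5 - 3)**2*87)*(5*(-(1 - 1*5)*20*0)) = (2**2*87)*(5*(-(1 - 5)*0)) = (4*87)*(5*(-(-4)*0)) = 348*(5*(-1*0)) = 348*(5*0) = 348*0 = 0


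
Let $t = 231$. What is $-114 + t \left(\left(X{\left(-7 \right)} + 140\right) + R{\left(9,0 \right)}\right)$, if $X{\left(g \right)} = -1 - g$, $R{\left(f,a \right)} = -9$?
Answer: $31533$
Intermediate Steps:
$-114 + t \left(\left(X{\left(-7 \right)} + 140\right) + R{\left(9,0 \right)}\right) = -114 + 231 \left(\left(\left(-1 - -7\right) + 140\right) - 9\right) = -114 + 231 \left(\left(\left(-1 + 7\right) + 140\right) - 9\right) = -114 + 231 \left(\left(6 + 140\right) - 9\right) = -114 + 231 \left(146 - 9\right) = -114 + 231 \cdot 137 = -114 + 31647 = 31533$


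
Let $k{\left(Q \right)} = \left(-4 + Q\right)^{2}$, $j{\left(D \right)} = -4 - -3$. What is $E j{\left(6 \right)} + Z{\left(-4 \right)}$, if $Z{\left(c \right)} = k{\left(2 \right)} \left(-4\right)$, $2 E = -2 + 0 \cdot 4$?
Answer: $-15$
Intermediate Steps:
$j{\left(D \right)} = -1$ ($j{\left(D \right)} = -4 + 3 = -1$)
$E = -1$ ($E = \frac{-2 + 0 \cdot 4}{2} = \frac{-2 + 0}{2} = \frac{1}{2} \left(-2\right) = -1$)
$Z{\left(c \right)} = -16$ ($Z{\left(c \right)} = \left(-4 + 2\right)^{2} \left(-4\right) = \left(-2\right)^{2} \left(-4\right) = 4 \left(-4\right) = -16$)
$E j{\left(6 \right)} + Z{\left(-4 \right)} = \left(-1\right) \left(-1\right) - 16 = 1 - 16 = -15$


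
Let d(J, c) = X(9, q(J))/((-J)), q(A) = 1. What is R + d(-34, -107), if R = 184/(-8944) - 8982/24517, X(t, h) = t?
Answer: -28476506/232985051 ≈ -0.12222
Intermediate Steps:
d(J, c) = -9/J (d(J, c) = 9/((-J)) = 9*(-1/J) = -9/J)
R = -10605767/27410006 (R = 184*(-1/8944) - 8982*1/24517 = -23/1118 - 8982/24517 = -10605767/27410006 ≈ -0.38693)
R + d(-34, -107) = -10605767/27410006 - 9/(-34) = -10605767/27410006 - 9*(-1/34) = -10605767/27410006 + 9/34 = -28476506/232985051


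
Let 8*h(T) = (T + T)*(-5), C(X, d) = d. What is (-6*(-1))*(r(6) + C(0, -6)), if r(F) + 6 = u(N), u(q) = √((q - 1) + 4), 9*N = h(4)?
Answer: -72 + 2*√22 ≈ -62.619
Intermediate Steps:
h(T) = -5*T/4 (h(T) = ((T + T)*(-5))/8 = ((2*T)*(-5))/8 = (-10*T)/8 = -5*T/4)
N = -5/9 (N = (-5/4*4)/9 = (⅑)*(-5) = -5/9 ≈ -0.55556)
u(q) = √(3 + q) (u(q) = √((-1 + q) + 4) = √(3 + q))
r(F) = -6 + √22/3 (r(F) = -6 + √(3 - 5/9) = -6 + √(22/9) = -6 + √22/3)
(-6*(-1))*(r(6) + C(0, -6)) = (-6*(-1))*((-6 + √22/3) - 6) = 6*(-12 + √22/3) = -72 + 2*√22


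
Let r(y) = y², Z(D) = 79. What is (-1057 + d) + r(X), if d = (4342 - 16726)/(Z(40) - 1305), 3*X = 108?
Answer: 152699/613 ≈ 249.10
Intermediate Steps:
X = 36 (X = (⅓)*108 = 36)
d = 6192/613 (d = (4342 - 16726)/(79 - 1305) = -12384/(-1226) = -12384*(-1/1226) = 6192/613 ≈ 10.101)
(-1057 + d) + r(X) = (-1057 + 6192/613) + 36² = -641749/613 + 1296 = 152699/613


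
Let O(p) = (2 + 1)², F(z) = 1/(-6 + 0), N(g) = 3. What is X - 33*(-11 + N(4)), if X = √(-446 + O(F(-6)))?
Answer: 264 + I*√437 ≈ 264.0 + 20.905*I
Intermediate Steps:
F(z) = -⅙ (F(z) = 1/(-6) = -⅙)
O(p) = 9 (O(p) = 3² = 9)
X = I*√437 (X = √(-446 + 9) = √(-437) = I*√437 ≈ 20.905*I)
X - 33*(-11 + N(4)) = I*√437 - 33*(-11 + 3) = I*√437 - 33*(-8) = I*√437 - 1*(-264) = I*√437 + 264 = 264 + I*√437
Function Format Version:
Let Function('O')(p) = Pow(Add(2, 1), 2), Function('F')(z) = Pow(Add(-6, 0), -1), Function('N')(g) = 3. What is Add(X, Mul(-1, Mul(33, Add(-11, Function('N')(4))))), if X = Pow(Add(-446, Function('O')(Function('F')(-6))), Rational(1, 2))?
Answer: Add(264, Mul(I, Pow(437, Rational(1, 2)))) ≈ Add(264.00, Mul(20.905, I))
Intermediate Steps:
Function('F')(z) = Rational(-1, 6) (Function('F')(z) = Pow(-6, -1) = Rational(-1, 6))
Function('O')(p) = 9 (Function('O')(p) = Pow(3, 2) = 9)
X = Mul(I, Pow(437, Rational(1, 2))) (X = Pow(Add(-446, 9), Rational(1, 2)) = Pow(-437, Rational(1, 2)) = Mul(I, Pow(437, Rational(1, 2))) ≈ Mul(20.905, I))
Add(X, Mul(-1, Mul(33, Add(-11, Function('N')(4))))) = Add(Mul(I, Pow(437, Rational(1, 2))), Mul(-1, Mul(33, Add(-11, 3)))) = Add(Mul(I, Pow(437, Rational(1, 2))), Mul(-1, Mul(33, -8))) = Add(Mul(I, Pow(437, Rational(1, 2))), Mul(-1, -264)) = Add(Mul(I, Pow(437, Rational(1, 2))), 264) = Add(264, Mul(I, Pow(437, Rational(1, 2))))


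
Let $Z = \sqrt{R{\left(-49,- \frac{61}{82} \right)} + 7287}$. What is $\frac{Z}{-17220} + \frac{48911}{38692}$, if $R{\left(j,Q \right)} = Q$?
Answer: $\frac{48911}{38692} - \frac{\sqrt{48992786}}{1412040} \approx 1.2592$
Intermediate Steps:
$Z = \frac{\sqrt{48992786}}{82}$ ($Z = \sqrt{- \frac{61}{82} + 7287} = \sqrt{\frac{597473}{82}} = \frac{\sqrt{48992786}}{82} \approx 85.36$)
$\frac{Z}{-17220} + \frac{48911}{38692} = \frac{\frac{1}{82} \sqrt{48992786}}{-17220} + \frac{48911}{38692} = \frac{\sqrt{48992786}}{82} \left(- \frac{1}{17220}\right) + 48911 \cdot \frac{1}{38692} = - \frac{\sqrt{48992786}}{1412040} + \frac{48911}{38692} = \frac{48911}{38692} - \frac{\sqrt{48992786}}{1412040}$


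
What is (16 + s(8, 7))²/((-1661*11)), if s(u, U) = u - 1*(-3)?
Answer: -729/18271 ≈ -0.039899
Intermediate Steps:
s(u, U) = 3 + u (s(u, U) = u + 3 = 3 + u)
(16 + s(8, 7))²/((-1661*11)) = (16 + (3 + 8))²/((-1661*11)) = (16 + 11)²/(-18271) = 27²*(-1/18271) = 729*(-1/18271) = -729/18271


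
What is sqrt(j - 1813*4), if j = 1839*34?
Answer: sqrt(55274) ≈ 235.10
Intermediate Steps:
j = 62526
sqrt(j - 1813*4) = sqrt(62526 - 1813*4) = sqrt(62526 - 7252) = sqrt(55274)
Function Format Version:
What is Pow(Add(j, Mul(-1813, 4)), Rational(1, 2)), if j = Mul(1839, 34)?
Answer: Pow(55274, Rational(1, 2)) ≈ 235.10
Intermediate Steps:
j = 62526
Pow(Add(j, Mul(-1813, 4)), Rational(1, 2)) = Pow(Add(62526, Mul(-1813, 4)), Rational(1, 2)) = Pow(Add(62526, -7252), Rational(1, 2)) = Pow(55274, Rational(1, 2))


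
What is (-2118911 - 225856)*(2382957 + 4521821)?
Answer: -16190095596726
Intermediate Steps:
(-2118911 - 225856)*(2382957 + 4521821) = -2344767*6904778 = -16190095596726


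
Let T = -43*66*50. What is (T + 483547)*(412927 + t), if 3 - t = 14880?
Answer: 135992588350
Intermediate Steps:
t = -14877 (t = 3 - 1*14880 = 3 - 14880 = -14877)
T = -141900 (T = -2838*50 = -141900)
(T + 483547)*(412927 + t) = (-141900 + 483547)*(412927 - 14877) = 341647*398050 = 135992588350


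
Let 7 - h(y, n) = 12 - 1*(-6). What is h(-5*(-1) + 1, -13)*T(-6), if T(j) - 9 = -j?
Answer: -165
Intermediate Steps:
h(y, n) = -11 (h(y, n) = 7 - (12 - 1*(-6)) = 7 - (12 + 6) = 7 - 1*18 = 7 - 18 = -11)
T(j) = 9 - j
h(-5*(-1) + 1, -13)*T(-6) = -11*(9 - 1*(-6)) = -11*(9 + 6) = -11*15 = -165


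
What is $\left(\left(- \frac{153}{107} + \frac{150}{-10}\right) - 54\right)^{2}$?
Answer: $\frac{56791296}{11449} \approx 4960.4$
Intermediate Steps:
$\left(\left(- \frac{153}{107} + \frac{150}{-10}\right) - 54\right)^{2} = \left(\left(\left(-153\right) \frac{1}{107} + 150 \left(- \frac{1}{10}\right)\right) - 54\right)^{2} = \left(\left(- \frac{153}{107} - 15\right) - 54\right)^{2} = \left(- \frac{1758}{107} - 54\right)^{2} = \left(- \frac{7536}{107}\right)^{2} = \frac{56791296}{11449}$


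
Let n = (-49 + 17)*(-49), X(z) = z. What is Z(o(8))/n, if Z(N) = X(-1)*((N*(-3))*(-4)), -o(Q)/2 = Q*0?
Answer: 0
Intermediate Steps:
n = 1568 (n = -32*(-49) = 1568)
o(Q) = 0 (o(Q) = -2*Q*0 = -2*0 = 0)
Z(N) = -12*N (Z(N) = -N*(-3)*(-4) = -(-3*N)*(-4) = -12*N)
Z(o(8))/n = -12*0/1568 = 0*(1/1568) = 0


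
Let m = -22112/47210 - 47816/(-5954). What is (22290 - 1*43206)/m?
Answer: -40828081385/14762073 ≈ -2765.7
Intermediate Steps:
m = 531434628/70272085 (m = -22112*1/47210 - 47816*(-1/5954) = -11056/23605 + 23908/2977 = 531434628/70272085 ≈ 7.5625)
(22290 - 1*43206)/m = (22290 - 1*43206)/(531434628/70272085) = (22290 - 43206)*(70272085/531434628) = -20916*70272085/531434628 = -40828081385/14762073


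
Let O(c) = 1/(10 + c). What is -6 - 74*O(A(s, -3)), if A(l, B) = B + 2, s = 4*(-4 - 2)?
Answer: -128/9 ≈ -14.222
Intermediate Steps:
s = -24 (s = 4*(-6) = -24)
A(l, B) = 2 + B
-6 - 74*O(A(s, -3)) = -6 - 74/(10 + (2 - 3)) = -6 - 74/(10 - 1) = -6 - 74/9 = -128/9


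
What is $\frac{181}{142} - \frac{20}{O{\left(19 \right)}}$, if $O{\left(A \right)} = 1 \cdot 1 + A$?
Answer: $\frac{39}{142} \approx 0.27465$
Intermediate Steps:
$O{\left(A \right)} = 1 + A$
$\frac{181}{142} - \frac{20}{O{\left(19 \right)}} = \frac{181}{142} - \frac{20}{1 + 19} = 181 \cdot \frac{1}{142} - \frac{20}{20} = \frac{181}{142} - 1 = \frac{39}{142}$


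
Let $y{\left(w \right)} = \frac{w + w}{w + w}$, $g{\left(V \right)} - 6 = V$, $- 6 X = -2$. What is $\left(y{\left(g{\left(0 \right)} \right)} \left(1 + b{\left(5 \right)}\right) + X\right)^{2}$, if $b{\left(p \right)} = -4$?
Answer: $\frac{64}{9} \approx 7.1111$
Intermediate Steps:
$X = \frac{1}{3}$ ($X = \left(- \frac{1}{6}\right) \left(-2\right) = \frac{1}{3} \approx 0.33333$)
$g{\left(V \right)} = 6 + V$
$y{\left(w \right)} = 1$ ($y{\left(w \right)} = \frac{2 w}{2 w} = 2 w \frac{1}{2 w} = 1$)
$\left(y{\left(g{\left(0 \right)} \right)} \left(1 + b{\left(5 \right)}\right) + X\right)^{2} = \left(1 \left(1 - 4\right) + \frac{1}{3}\right)^{2} = \left(1 \left(-3\right) + \frac{1}{3}\right)^{2} = \left(-3 + \frac{1}{3}\right)^{2} = \left(- \frac{8}{3}\right)^{2} = \frac{64}{9}$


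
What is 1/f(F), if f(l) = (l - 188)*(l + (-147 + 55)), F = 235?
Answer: 1/6721 ≈ 0.00014879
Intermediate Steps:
f(l) = (-188 + l)*(-92 + l) (f(l) = (-188 + l)*(l - 92) = (-188 + l)*(-92 + l))
1/f(F) = 1/(17296 + 235² - 280*235) = 1/(17296 + 55225 - 65800) = 1/6721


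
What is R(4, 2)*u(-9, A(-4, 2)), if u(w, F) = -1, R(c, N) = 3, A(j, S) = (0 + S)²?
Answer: -3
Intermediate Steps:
A(j, S) = S²
R(4, 2)*u(-9, A(-4, 2)) = 3*(-1) = -3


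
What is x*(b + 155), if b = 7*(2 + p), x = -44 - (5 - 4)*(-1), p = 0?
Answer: -7267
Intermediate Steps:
x = -43 (x = -44 - (-1) = -44 - 1*(-1) = -44 + 1 = -43)
b = 14 (b = 7*(2 + 0) = 7*2 = 14)
x*(b + 155) = -43*(14 + 155) = -43*169 = -7267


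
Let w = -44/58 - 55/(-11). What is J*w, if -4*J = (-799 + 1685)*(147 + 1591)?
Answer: -47350941/29 ≈ -1.6328e+6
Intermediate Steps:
w = 123/29 (w = -44*1/58 - 55*(-1/11) = -22/29 + 5 = 123/29 ≈ 4.2414)
J = -384967 (J = -(-799 + 1685)*(147 + 1591)/4 = -443*1738/2 = -1/4*1539868 = -384967)
J*w = -384967*123/29 = -47350941/29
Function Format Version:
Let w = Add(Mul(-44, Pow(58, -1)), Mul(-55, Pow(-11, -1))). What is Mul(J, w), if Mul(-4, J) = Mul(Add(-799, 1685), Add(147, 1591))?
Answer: Rational(-47350941, 29) ≈ -1.6328e+6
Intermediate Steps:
w = Rational(123, 29) (w = Add(Mul(-44, Rational(1, 58)), Mul(-55, Rational(-1, 11))) = Add(Rational(-22, 29), 5) = Rational(123, 29) ≈ 4.2414)
J = -384967 (J = Mul(Rational(-1, 4), Mul(Add(-799, 1685), Add(147, 1591))) = Mul(Rational(-1, 4), Mul(886, 1738)) = Mul(Rational(-1, 4), 1539868) = -384967)
Mul(J, w) = Mul(-384967, Rational(123, 29)) = Rational(-47350941, 29)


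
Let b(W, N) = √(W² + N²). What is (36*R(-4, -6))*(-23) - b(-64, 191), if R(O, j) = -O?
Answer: -3312 - √40577 ≈ -3513.4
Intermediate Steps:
b(W, N) = √(N² + W²)
(36*R(-4, -6))*(-23) - b(-64, 191) = (36*(-1*(-4)))*(-23) - √(191² + (-64)²) = (36*4)*(-23) - √(36481 + 4096) = 144*(-23) - √40577 = -3312 - √40577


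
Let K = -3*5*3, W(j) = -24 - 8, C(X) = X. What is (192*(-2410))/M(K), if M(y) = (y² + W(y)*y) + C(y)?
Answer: -7712/57 ≈ -135.30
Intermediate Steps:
W(j) = -32
K = -45 (K = -15*3 = -45)
M(y) = y² - 31*y (M(y) = (y² - 32*y) + y = y² - 31*y)
(192*(-2410))/M(K) = (192*(-2410))/((-45*(-31 - 45))) = -462720/((-45*(-76))) = -462720/3420 = -462720*1/3420 = -7712/57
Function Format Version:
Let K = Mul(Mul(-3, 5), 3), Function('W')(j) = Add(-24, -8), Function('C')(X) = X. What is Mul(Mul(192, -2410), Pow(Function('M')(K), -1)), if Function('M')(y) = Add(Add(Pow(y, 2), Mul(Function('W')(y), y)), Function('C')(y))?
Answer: Rational(-7712, 57) ≈ -135.30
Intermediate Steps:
Function('W')(j) = -32
K = -45 (K = Mul(-15, 3) = -45)
Function('M')(y) = Add(Pow(y, 2), Mul(-31, y)) (Function('M')(y) = Add(Add(Pow(y, 2), Mul(-32, y)), y) = Add(Pow(y, 2), Mul(-31, y)))
Mul(Mul(192, -2410), Pow(Function('M')(K), -1)) = Mul(Mul(192, -2410), Pow(Mul(-45, Add(-31, -45)), -1)) = Mul(-462720, Pow(Mul(-45, -76), -1)) = Mul(-462720, Pow(3420, -1)) = Mul(-462720, Rational(1, 3420)) = Rational(-7712, 57)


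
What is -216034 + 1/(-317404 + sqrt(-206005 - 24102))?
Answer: -21764459682082386/100745529323 - I*sqrt(230107)/100745529323 ≈ -2.1603e+5 - 4.7614e-9*I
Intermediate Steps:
-216034 + 1/(-317404 + sqrt(-206005 - 24102)) = -216034 + 1/(-317404 + sqrt(-230107)) = -216034 + 1/(-317404 + I*sqrt(230107))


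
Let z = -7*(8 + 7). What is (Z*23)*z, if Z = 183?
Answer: -441945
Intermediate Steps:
z = -105 (z = -7*15 = -105)
(Z*23)*z = (183*23)*(-105) = 4209*(-105) = -441945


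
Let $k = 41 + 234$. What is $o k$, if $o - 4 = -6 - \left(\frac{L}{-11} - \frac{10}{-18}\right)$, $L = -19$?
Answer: $- \frac{10600}{9} \approx -1177.8$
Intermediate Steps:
$k = 275$
$o = - \frac{424}{99}$ ($o = 4 - \left(6 + \frac{5}{9} + \frac{19}{11}\right) = 4 - \frac{820}{99} = - \frac{424}{99} \approx -4.2828$)
$o k = \left(- \frac{424}{99}\right) 275 = - \frac{10600}{9}$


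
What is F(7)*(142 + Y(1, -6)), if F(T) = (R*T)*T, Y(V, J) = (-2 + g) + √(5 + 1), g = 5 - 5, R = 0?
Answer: 0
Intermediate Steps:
g = 0
Y(V, J) = -2 + √6 (Y(V, J) = (-2 + 0) + √(5 + 1) = -2 + √6)
F(T) = 0 (F(T) = (0*T)*T = 0*T = 0)
F(7)*(142 + Y(1, -6)) = 0*(142 + (-2 + √6)) = 0*(140 + √6) = 0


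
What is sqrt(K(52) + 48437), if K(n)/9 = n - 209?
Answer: 4*sqrt(2939) ≈ 216.85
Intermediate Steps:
K(n) = -1881 + 9*n (K(n) = 9*(n - 209) = 9*(-209 + n) = -1881 + 9*n)
sqrt(K(52) + 48437) = sqrt((-1881 + 9*52) + 48437) = sqrt((-1881 + 468) + 48437) = sqrt(-1413 + 48437) = sqrt(47024) = 4*sqrt(2939)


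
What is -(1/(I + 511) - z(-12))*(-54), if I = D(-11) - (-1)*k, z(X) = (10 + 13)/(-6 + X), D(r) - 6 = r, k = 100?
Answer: 6978/101 ≈ 69.089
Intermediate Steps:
D(r) = 6 + r
z(X) = 23/(-6 + X)
I = 95 (I = (6 - 11) - (-1)*100 = -5 - 1*(-100) = -5 + 100 = 95)
-(1/(I + 511) - z(-12))*(-54) = -(1/(95 + 511) - 23/(-6 - 12))*(-54) = -(1/606 - 23/(-18))*(-54) = -(1/606 - 23*(-1)/18)*(-54) = -(1/606 - 1*(-23/18))*(-54) = -(1/606 + 23/18)*(-54) = -1163*(-54)/909 = -1*(-6978/101) = 6978/101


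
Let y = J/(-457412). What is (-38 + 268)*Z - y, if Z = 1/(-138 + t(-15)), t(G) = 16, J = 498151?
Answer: -22215169/27902132 ≈ -0.79618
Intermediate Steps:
Z = -1/122 (Z = 1/(-138 + 16) = 1/(-122) = -1/122 ≈ -0.0081967)
y = -498151/457412 (y = 498151/(-457412) = 498151*(-1/457412) = -498151/457412 ≈ -1.0891)
(-38 + 268)*Z - y = (-38 + 268)*(-1/122) - 1*(-498151/457412) = 230*(-1/122) + 498151/457412 = -115/61 + 498151/457412 = -22215169/27902132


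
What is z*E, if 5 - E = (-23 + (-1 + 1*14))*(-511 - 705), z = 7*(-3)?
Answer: 255255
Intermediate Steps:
z = -21
E = -12155 (E = 5 - (-23 + (-1 + 1*14))*(-511 - 705) = 5 - (-23 + (-1 + 14))*(-1216) = 5 - (-23 + 13)*(-1216) = 5 - (-10)*(-1216) = 5 - 1*12160 = 5 - 12160 = -12155)
z*E = -21*(-12155) = 255255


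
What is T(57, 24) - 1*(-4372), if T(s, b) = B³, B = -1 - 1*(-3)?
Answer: 4380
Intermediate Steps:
B = 2 (B = -1 + 3 = 2)
T(s, b) = 8 (T(s, b) = 2³ = 8)
T(57, 24) - 1*(-4372) = 8 - 1*(-4372) = 8 + 4372 = 4380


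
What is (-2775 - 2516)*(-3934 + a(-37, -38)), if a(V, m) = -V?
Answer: 20619027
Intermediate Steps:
(-2775 - 2516)*(-3934 + a(-37, -38)) = (-2775 - 2516)*(-3934 - 1*(-37)) = -5291*(-3934 + 37) = -5291*(-3897) = 20619027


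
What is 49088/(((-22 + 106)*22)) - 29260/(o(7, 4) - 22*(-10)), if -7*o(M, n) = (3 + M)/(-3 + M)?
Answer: -5050576/47355 ≈ -106.65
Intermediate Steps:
o(M, n) = -(3 + M)/(7*(-3 + M))
49088/(((-22 + 106)*22)) - 29260/(o(7, 4) - 22*(-10)) = 49088/(((-22 + 106)*22)) - 29260/((-3 - 1*7)/(7*(-3 + 7)) - 22*(-10)) = 49088/((84*22)) - 29260/((⅐)*(-3 - 7)/4 + 220) = 49088/1848 - 29260/((⅐)*(¼)*(-10) + 220) = 49088*(1/1848) - 29260/(-5/14 + 220) = 6136/231 - 29260/3075/14 = 6136/231 - 29260*14/3075 = 6136/231 - 81928/615 = -5050576/47355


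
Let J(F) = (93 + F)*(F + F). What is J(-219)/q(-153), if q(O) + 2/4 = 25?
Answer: 15768/7 ≈ 2252.6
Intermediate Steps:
J(F) = 2*F*(93 + F) (J(F) = (93 + F)*(2*F) = 2*F*(93 + F))
q(O) = 49/2 (q(O) = -½ + 25 = 49/2)
J(-219)/q(-153) = (2*(-219)*(93 - 219))/(49/2) = (2*(-219)*(-126))*(2/49) = 55188*(2/49) = 15768/7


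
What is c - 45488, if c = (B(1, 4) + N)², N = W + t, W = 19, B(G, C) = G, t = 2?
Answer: -45004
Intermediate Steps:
N = 21 (N = 19 + 2 = 21)
c = 484 (c = (1 + 21)² = 22² = 484)
c - 45488 = 484 - 45488 = -45004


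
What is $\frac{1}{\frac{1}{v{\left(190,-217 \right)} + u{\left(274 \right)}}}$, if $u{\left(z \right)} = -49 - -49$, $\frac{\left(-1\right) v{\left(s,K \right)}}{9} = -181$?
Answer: $1629$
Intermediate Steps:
$v{\left(s,K \right)} = 1629$ ($v{\left(s,K \right)} = \left(-9\right) \left(-181\right) = 1629$)
$u{\left(z \right)} = 0$ ($u{\left(z \right)} = -49 + 49 = 0$)
$\frac{1}{\frac{1}{v{\left(190,-217 \right)} + u{\left(274 \right)}}} = \frac{1}{\frac{1}{1629 + 0}} = \frac{1}{\frac{1}{1629}} = 1629$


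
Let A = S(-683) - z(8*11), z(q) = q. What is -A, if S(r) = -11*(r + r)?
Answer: -14938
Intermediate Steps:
S(r) = -22*r
A = 14938 (A = -22*(-683) - 8*11 = 15026 - 1*88 = 15026 - 88 = 14938)
-A = -1*14938 = -14938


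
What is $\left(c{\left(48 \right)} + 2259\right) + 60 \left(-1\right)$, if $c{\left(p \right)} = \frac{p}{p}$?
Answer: $2200$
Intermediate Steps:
$c{\left(p \right)} = 1$
$\left(c{\left(48 \right)} + 2259\right) + 60 \left(-1\right) = \left(1 + 2259\right) + 60 \left(-1\right) = 2260 - 60 = 2200$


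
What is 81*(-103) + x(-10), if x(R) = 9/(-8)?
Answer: -66753/8 ≈ -8344.1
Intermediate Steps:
x(R) = -9/8 (x(R) = 9*(-⅛) = -9/8)
81*(-103) + x(-10) = 81*(-103) - 9/8 = -8343 - 9/8 = -66753/8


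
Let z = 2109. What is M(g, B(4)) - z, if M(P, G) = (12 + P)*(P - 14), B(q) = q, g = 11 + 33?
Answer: -429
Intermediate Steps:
g = 44
M(P, G) = (-14 + P)*(12 + P) (M(P, G) = (12 + P)*(-14 + P) = (-14 + P)*(12 + P))
M(g, B(4)) - z = (-168 + 44² - 2*44) - 1*2109 = (-168 + 1936 - 88) - 2109 = 1680 - 2109 = -429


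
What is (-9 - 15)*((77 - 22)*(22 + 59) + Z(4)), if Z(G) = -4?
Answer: -106824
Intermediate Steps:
(-9 - 15)*((77 - 22)*(22 + 59) + Z(4)) = (-9 - 15)*((77 - 22)*(22 + 59) - 4) = -24*(55*81 - 4) = -24*(4455 - 4) = -24*4451 = -106824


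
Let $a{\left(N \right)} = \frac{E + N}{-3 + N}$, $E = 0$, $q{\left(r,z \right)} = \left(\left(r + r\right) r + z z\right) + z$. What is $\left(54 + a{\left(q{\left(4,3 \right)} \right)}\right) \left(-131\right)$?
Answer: $- \frac{295798}{41} \approx -7214.6$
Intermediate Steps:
$q{\left(r,z \right)} = z + z^{2} + 2 r^{2}$ ($q{\left(r,z \right)} = \left(2 r r + z^{2}\right) + z = \left(2 r^{2} + z^{2}\right) + z = \left(z^{2} + 2 r^{2}\right) + z = z + z^{2} + 2 r^{2}$)
$a{\left(N \right)} = \frac{N}{-3 + N}$ ($a{\left(N \right)} = \frac{0 + N}{-3 + N} = \frac{N}{-3 + N}$)
$\left(54 + a{\left(q{\left(4,3 \right)} \right)}\right) \left(-131\right) = \left(54 + \frac{3 + 3^{2} + 2 \cdot 4^{2}}{-3 + \left(3 + 3^{2} + 2 \cdot 4^{2}\right)}\right) \left(-131\right) = \left(54 + \frac{3 + 9 + 2 \cdot 16}{-3 + \left(3 + 9 + 2 \cdot 16\right)}\right) \left(-131\right) = \left(54 + \frac{3 + 9 + 32}{-3 + \left(3 + 9 + 32\right)}\right) \left(-131\right) = \left(54 + \frac{44}{-3 + 44}\right) \left(-131\right) = \left(54 + \frac{44}{41}\right) \left(-131\right) = \frac{2258}{41} \left(-131\right) = - \frac{295798}{41}$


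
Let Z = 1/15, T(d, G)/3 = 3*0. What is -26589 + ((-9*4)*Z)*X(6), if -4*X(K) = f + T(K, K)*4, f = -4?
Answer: -132957/5 ≈ -26591.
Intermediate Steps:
T(d, G) = 0 (T(d, G) = 3*(3*0) = 3*0 = 0)
X(K) = 1 (X(K) = -(-4 + 0*4)/4 = -(-4 + 0)/4 = -¼*(-4) = 1)
Z = 1/15 ≈ 0.066667
-26589 + ((-9*4)*Z)*X(6) = -26589 + (-9*4*(1/15))*1 = -26589 - 36*1/15*1 = -26589 - 12/5*1 = -26589 - 12/5 = -132957/5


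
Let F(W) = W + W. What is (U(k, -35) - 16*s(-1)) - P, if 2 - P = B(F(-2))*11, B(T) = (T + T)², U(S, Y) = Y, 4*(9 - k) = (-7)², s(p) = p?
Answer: 683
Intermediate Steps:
F(W) = 2*W
k = -13/4 (k = 9 - ¼*(-7)² = 9 - ¼*49 = 9 - 49/4 = -13/4 ≈ -3.2500)
B(T) = 4*T² (B(T) = (2*T)² = 4*T²)
P = -702 (P = 2 - 4*(2*(-2))²*11 = 2 - 4*(-4)²*11 = 2 - 4*16*11 = 2 - 64*11 = 2 - 1*704 = 2 - 704 = -702)
(U(k, -35) - 16*s(-1)) - P = (-35 - 16*(-1)) - 1*(-702) = (-35 - 1*(-16)) + 702 = (-35 + 16) + 702 = -19 + 702 = 683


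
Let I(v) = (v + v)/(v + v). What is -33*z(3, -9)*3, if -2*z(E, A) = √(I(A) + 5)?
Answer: 99*√6/2 ≈ 121.25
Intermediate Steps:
I(v) = 1 (I(v) = (2*v)/((2*v)) = (2*v)*(1/(2*v)) = 1)
z(E, A) = -√6/2 (z(E, A) = -√(1 + 5)/2 = -√6/2)
-33*z(3, -9)*3 = -(-33)*√6/2*3 = (33*√6/2)*3 = 99*√6/2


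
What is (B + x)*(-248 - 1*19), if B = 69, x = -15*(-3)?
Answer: -30438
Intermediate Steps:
x = 45
(B + x)*(-248 - 1*19) = (69 + 45)*(-248 - 1*19) = 114*(-248 - 19) = 114*(-267) = -30438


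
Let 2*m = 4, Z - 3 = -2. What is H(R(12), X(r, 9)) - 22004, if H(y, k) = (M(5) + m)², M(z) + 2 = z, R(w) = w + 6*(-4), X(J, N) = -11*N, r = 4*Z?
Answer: -21979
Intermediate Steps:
Z = 1 (Z = 3 - 2 = 1)
r = 4 (r = 4*1 = 4)
m = 2 (m = (½)*4 = 2)
R(w) = -24 + w (R(w) = w - 24 = -24 + w)
M(z) = -2 + z
H(y, k) = 25 (H(y, k) = ((-2 + 5) + 2)² = (3 + 2)² = 5² = 25)
H(R(12), X(r, 9)) - 22004 = 25 - 22004 = -21979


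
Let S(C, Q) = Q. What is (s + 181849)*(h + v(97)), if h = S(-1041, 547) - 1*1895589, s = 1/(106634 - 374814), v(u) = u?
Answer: -18482635915487991/53636 ≈ -3.4459e+11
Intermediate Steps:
s = -1/268180 (s = 1/(-268180) = -1/268180 ≈ -3.7288e-6)
h = -1895042 (h = 547 - 1*1895589 = 547 - 1895589 = -1895042)
(s + 181849)*(h + v(97)) = (-1/268180 + 181849)*(-1895042 + 97) = (48768264819/268180)*(-1894945) = -18482635915487991/53636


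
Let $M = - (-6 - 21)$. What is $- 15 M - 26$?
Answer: $-431$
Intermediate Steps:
$M = 27$ ($M = - (-6 - 21) = \left(-1\right) \left(-27\right) = 27$)
$- 15 M - 26 = \left(-15\right) 27 - 26 = -405 - 26 = -431$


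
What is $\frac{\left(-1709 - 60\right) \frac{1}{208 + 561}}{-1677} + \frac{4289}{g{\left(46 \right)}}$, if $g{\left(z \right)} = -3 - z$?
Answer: $- \frac{5531063476}{63191037} \approx -87.529$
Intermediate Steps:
$\frac{\left(-1709 - 60\right) \frac{1}{208 + 561}}{-1677} + \frac{4289}{g{\left(46 \right)}} = \frac{\left(-1709 - 60\right) \frac{1}{208 + 561}}{-1677} + \frac{4289}{-3 - 46} = - \frac{1769}{769} \left(- \frac{1}{1677}\right) + \frac{4289}{-3 - 46} = \left(-1769\right) \frac{1}{769} \left(- \frac{1}{1677}\right) + \frac{4289}{-49} = \left(- \frac{1769}{769}\right) \left(- \frac{1}{1677}\right) + 4289 \left(- \frac{1}{49}\right) = \frac{1769}{1289613} - \frac{4289}{49} = - \frac{5531063476}{63191037}$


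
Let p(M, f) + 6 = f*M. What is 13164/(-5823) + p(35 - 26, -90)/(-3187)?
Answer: -12400700/6185967 ≈ -2.0047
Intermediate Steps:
p(M, f) = -6 + M*f (p(M, f) = -6 + f*M = -6 + M*f)
13164/(-5823) + p(35 - 26, -90)/(-3187) = 13164/(-5823) + (-6 + (35 - 26)*(-90))/(-3187) = 13164*(-1/5823) + (-6 + 9*(-90))*(-1/3187) = -4388/1941 + (-6 - 810)*(-1/3187) = -4388/1941 - 816*(-1/3187) = -4388/1941 + 816/3187 = -12400700/6185967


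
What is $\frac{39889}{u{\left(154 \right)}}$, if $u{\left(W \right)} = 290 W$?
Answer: $\frac{39889}{44660} \approx 0.89317$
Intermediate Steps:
$\frac{39889}{u{\left(154 \right)}} = \frac{39889}{290 \cdot 154} = \frac{39889}{44660}$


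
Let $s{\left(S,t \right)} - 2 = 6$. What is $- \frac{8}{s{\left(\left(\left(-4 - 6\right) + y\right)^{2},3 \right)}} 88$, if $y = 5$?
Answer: $-88$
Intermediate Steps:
$s{\left(S,t \right)} = 8$ ($s{\left(S,t \right)} = 2 + 6 = 8$)
$- \frac{8}{s{\left(\left(\left(-4 - 6\right) + y\right)^{2},3 \right)}} 88 = - \frac{8}{8} \cdot 88 = \left(-8\right) \frac{1}{8} \cdot 88 = \left(-1\right) 88 = -88$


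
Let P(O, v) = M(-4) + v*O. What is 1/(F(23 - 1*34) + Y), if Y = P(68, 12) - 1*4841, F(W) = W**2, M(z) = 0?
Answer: -1/3904 ≈ -0.00025615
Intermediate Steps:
P(O, v) = O*v (P(O, v) = 0 + v*O = 0 + O*v = O*v)
Y = -4025 (Y = 68*12 - 1*4841 = 816 - 4841 = -4025)
1/(F(23 - 1*34) + Y) = 1/((23 - 1*34)**2 - 4025) = 1/((23 - 34)**2 - 4025) = 1/((-11)**2 - 4025) = 1/(121 - 4025) = 1/(-3904) = -1/3904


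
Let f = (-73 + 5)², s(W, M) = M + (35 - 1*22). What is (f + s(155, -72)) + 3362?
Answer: 7927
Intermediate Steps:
s(W, M) = 13 + M (s(W, M) = M + (35 - 22) = M + 13 = 13 + M)
f = 4624 (f = (-68)² = 4624)
(f + s(155, -72)) + 3362 = (4624 + (13 - 72)) + 3362 = (4624 - 59) + 3362 = 4565 + 3362 = 7927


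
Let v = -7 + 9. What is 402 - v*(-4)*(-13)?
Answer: 298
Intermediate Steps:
v = 2
402 - v*(-4)*(-13) = 402 - 2*(-4)*(-13) = 402 - (-8)*(-13) = 402 - 1*104 = 402 - 104 = 298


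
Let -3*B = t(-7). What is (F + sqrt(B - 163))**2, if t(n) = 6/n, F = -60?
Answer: (420 - I*sqrt(7973))**2/49 ≈ 3437.3 - 1530.7*I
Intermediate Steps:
B = 2/7 (B = -2/(-7) = -2*(-1)/7 = -1/3*(-6/7) = 2/7 ≈ 0.28571)
(F + sqrt(B - 163))**2 = (-60 + sqrt(2/7 - 163))**2 = (-60 + sqrt(-1139/7))**2 = (-60 + I*sqrt(7973)/7)**2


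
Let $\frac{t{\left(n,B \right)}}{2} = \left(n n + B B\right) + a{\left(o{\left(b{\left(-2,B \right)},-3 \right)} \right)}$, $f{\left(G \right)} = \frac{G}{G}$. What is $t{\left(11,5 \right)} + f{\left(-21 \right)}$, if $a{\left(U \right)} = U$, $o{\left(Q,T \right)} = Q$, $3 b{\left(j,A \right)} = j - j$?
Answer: $293$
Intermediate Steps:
$b{\left(j,A \right)} = 0$ ($b{\left(j,A \right)} = \frac{j - j}{3} = \frac{1}{3} \cdot 0 = 0$)
$f{\left(G \right)} = 1$
$t{\left(n,B \right)} = 2 B^{2} + 2 n^{2}$ ($t{\left(n,B \right)} = 2 \left(\left(n n + B B\right) + 0\right) = 2 \left(\left(n^{2} + B^{2}\right) + 0\right) = 2 \left(\left(B^{2} + n^{2}\right) + 0\right) = 2 \left(B^{2} + n^{2}\right) = 2 B^{2} + 2 n^{2}$)
$t{\left(11,5 \right)} + f{\left(-21 \right)} = \left(2 \cdot 5^{2} + 2 \cdot 11^{2}\right) + 1 = \left(2 \cdot 25 + 2 \cdot 121\right) + 1 = \left(50 + 242\right) + 1 = 292 + 1 = 293$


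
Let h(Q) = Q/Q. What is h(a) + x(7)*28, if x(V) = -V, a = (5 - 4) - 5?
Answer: -195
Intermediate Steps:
a = -4 (a = 1 - 5 = -4)
h(Q) = 1
h(a) + x(7)*28 = 1 - 1*7*28 = 1 - 7*28 = 1 - 196 = -195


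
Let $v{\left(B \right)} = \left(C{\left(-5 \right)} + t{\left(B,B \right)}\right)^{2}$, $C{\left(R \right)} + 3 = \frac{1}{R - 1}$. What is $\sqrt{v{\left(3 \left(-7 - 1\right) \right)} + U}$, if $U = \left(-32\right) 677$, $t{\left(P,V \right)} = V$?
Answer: $\frac{i \sqrt{753335}}{6} \approx 144.66 i$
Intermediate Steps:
$C{\left(R \right)} = -3 + \frac{1}{-1 + R}$ ($C{\left(R \right)} = -3 + \frac{1}{R - 1} = -3 + \frac{1}{-1 + R}$)
$v{\left(B \right)} = \left(- \frac{19}{6} + B\right)^{2}$ ($v{\left(B \right)} = \left(\frac{4 - -15}{-1 - 5} + B\right)^{2} = \left(\frac{4 + 15}{-6} + B\right)^{2} = \left(\left(- \frac{1}{6}\right) 19 + B\right)^{2} = \left(- \frac{19}{6} + B\right)^{2}$)
$U = -21664$
$\sqrt{v{\left(3 \left(-7 - 1\right) \right)} + U} = \sqrt{\frac{\left(-19 + 6 \cdot 3 \left(-7 - 1\right)\right)^{2}}{36} - 21664} = \sqrt{\frac{\left(-19 + 6 \cdot 3 \left(-8\right)\right)^{2}}{36} - 21664} = \sqrt{\frac{\left(-19 + 6 \left(-24\right)\right)^{2}}{36} - 21664} = \sqrt{\frac{\left(-19 - 144\right)^{2}}{36} - 21664} = \sqrt{\frac{\left(-163\right)^{2}}{36} - 21664} = \sqrt{\frac{1}{36} \cdot 26569 - 21664} = \sqrt{\frac{26569}{36} - 21664} = \sqrt{- \frac{753335}{36}} = \frac{i \sqrt{753335}}{6}$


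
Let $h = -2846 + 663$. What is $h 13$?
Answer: $-28379$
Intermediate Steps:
$h = -2183$
$h 13 = \left(-2183\right) 13 = -28379$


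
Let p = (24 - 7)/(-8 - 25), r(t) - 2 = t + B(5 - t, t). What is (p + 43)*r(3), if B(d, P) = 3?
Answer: 11216/33 ≈ 339.88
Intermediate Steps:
r(t) = 5 + t (r(t) = 2 + (t + 3) = 2 + (3 + t) = 5 + t)
p = -17/33 (p = 17/(-33) = 17*(-1/33) = -17/33 ≈ -0.51515)
(p + 43)*r(3) = (-17/33 + 43)*(5 + 3) = (1402/33)*8 = 11216/33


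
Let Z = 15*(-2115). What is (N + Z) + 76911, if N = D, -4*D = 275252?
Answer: -23627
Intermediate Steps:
D = -68813 (D = -1/4*275252 = -68813)
Z = -31725
N = -68813
(N + Z) + 76911 = (-68813 - 31725) + 76911 = -100538 + 76911 = -23627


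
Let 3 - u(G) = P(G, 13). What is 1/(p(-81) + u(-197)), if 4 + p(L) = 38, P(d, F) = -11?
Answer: 1/48 ≈ 0.020833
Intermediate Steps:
p(L) = 34 (p(L) = -4 + 38 = 34)
u(G) = 14 (u(G) = 3 - 1*(-11) = 3 + 11 = 14)
1/(p(-81) + u(-197)) = 1/(34 + 14) = 1/48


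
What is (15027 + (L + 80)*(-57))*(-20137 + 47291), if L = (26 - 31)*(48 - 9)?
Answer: 586037628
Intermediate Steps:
L = -195 (L = -5*39 = -195)
(15027 + (L + 80)*(-57))*(-20137 + 47291) = (15027 + (-195 + 80)*(-57))*(-20137 + 47291) = (15027 - 115*(-57))*27154 = (15027 + 6555)*27154 = 21582*27154 = 586037628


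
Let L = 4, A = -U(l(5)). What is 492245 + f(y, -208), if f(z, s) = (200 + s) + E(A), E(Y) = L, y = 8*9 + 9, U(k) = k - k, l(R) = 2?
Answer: 492241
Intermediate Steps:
U(k) = 0
A = 0 (A = -1*0 = 0)
y = 81 (y = 72 + 9 = 81)
E(Y) = 4
f(z, s) = 204 + s (f(z, s) = (200 + s) + 4 = 204 + s)
492245 + f(y, -208) = 492245 + (204 - 208) = 492245 - 4 = 492241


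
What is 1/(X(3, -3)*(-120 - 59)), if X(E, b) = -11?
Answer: 1/1969 ≈ 0.00050787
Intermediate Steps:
1/(X(3, -3)*(-120 - 59)) = 1/(-11*(-120 - 59)) = 1/(-11*(-179)) = 1/1969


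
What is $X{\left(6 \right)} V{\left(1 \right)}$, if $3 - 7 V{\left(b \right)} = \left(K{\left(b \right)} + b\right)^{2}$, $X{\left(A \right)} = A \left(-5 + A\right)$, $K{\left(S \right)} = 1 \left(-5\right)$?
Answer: $- \frac{78}{7} \approx -11.143$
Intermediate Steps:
$K{\left(S \right)} = -5$
$V{\left(b \right)} = \frac{3}{7} - \frac{\left(-5 + b\right)^{2}}{7}$
$X{\left(6 \right)} V{\left(1 \right)} = 6 \left(-5 + 6\right) \left(\frac{3}{7} - \frac{\left(-5 + 1\right)^{2}}{7}\right) = 6 \cdot 1 \left(\frac{3}{7} - \frac{\left(-4\right)^{2}}{7}\right) = 6 \left(\frac{3}{7} - \frac{16}{7}\right) = 6 \left(- \frac{13}{7}\right) = - \frac{78}{7}$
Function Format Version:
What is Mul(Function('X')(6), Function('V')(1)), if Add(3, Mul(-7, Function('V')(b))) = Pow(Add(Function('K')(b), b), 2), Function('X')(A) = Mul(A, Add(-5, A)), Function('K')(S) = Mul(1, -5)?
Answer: Rational(-78, 7) ≈ -11.143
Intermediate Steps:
Function('K')(S) = -5
Function('V')(b) = Add(Rational(3, 7), Mul(Rational(-1, 7), Pow(Add(-5, b), 2)))
Mul(Function('X')(6), Function('V')(1)) = Mul(Mul(6, Add(-5, 6)), Add(Rational(3, 7), Mul(Rational(-1, 7), Pow(Add(-5, 1), 2)))) = Mul(Mul(6, 1), Add(Rational(3, 7), Mul(Rational(-1, 7), Pow(-4, 2)))) = Mul(6, Add(Rational(3, 7), Mul(Rational(-1, 7), 16))) = Mul(6, Add(Rational(3, 7), Rational(-16, 7))) = Mul(6, Rational(-13, 7)) = Rational(-78, 7)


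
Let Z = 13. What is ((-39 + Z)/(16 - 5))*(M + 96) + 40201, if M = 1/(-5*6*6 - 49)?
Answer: 100694761/2519 ≈ 39974.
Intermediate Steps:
M = -1/229 (M = 1/(-30*6 - 49) = 1/(-180 - 49) = 1/(-229) = -1/229 ≈ -0.0043668)
((-39 + Z)/(16 - 5))*(M + 96) + 40201 = ((-39 + 13)/(16 - 5))*(-1/229 + 96) + 40201 = -26/11*(21983/229) + 40201 = -26*1/11*(21983/229) + 40201 = -26/11*21983/229 + 40201 = -571558/2519 + 40201 = 100694761/2519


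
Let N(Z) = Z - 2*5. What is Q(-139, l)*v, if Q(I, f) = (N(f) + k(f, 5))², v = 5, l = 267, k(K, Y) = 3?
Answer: 338000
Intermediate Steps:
N(Z) = -10 + Z (N(Z) = Z - 10 = -10 + Z)
Q(I, f) = (-7 + f)² (Q(I, f) = ((-10 + f) + 3)² = (-7 + f)²)
Q(-139, l)*v = (-7 + 267)²*5 = 260²*5 = 67600*5 = 338000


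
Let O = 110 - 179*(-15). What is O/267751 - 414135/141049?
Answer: -110490828430/37766010799 ≈ -2.9257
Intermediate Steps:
O = 2795 (O = 110 + 2685 = 2795)
O/267751 - 414135/141049 = 2795/267751 - 414135/141049 = -110490828430/37766010799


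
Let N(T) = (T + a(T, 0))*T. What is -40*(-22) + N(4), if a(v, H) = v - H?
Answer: 912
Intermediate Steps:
N(T) = 2*T**2 (N(T) = (T + (T - 1*0))*T = (T + (T + 0))*T = (T + T)*T = (2*T)*T = 2*T**2)
-40*(-22) + N(4) = -40*(-22) + 2*4**2 = 880 + 2*16 = 880 + 32 = 912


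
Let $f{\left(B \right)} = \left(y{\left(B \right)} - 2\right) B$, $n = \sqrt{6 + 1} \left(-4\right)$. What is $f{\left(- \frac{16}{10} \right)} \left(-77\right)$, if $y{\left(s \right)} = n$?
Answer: $- \frac{1232}{5} - \frac{2464 \sqrt{7}}{5} \approx -1550.2$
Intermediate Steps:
$n = - 4 \sqrt{7}$ ($n = \sqrt{7} \left(-4\right) = - 4 \sqrt{7} \approx -10.583$)
$y{\left(s \right)} = - 4 \sqrt{7}$
$f{\left(B \right)} = B \left(-2 - 4 \sqrt{7}\right)$ ($f{\left(B \right)} = \left(- 4 \sqrt{7} - 2\right) B = \left(-2 - 4 \sqrt{7}\right) B = B \left(-2 - 4 \sqrt{7}\right)$)
$f{\left(- \frac{16}{10} \right)} \left(-77\right) = - 2 \left(- \frac{16}{10}\right) \left(1 + 2 \sqrt{7}\right) \left(-77\right) = - 2 \left(\left(-16\right) \frac{1}{10}\right) \left(1 + 2 \sqrt{7}\right) \left(-77\right) = \left(-2\right) \left(- \frac{8}{5}\right) \left(1 + 2 \sqrt{7}\right) \left(-77\right) = \left(\frac{16}{5} + \frac{32 \sqrt{7}}{5}\right) \left(-77\right) = - \frac{1232}{5} - \frac{2464 \sqrt{7}}{5}$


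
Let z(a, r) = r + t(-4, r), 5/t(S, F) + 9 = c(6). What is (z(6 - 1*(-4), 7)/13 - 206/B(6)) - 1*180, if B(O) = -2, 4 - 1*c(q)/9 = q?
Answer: -26843/351 ≈ -76.476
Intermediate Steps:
c(q) = 36 - 9*q
t(S, F) = -5/27 (t(S, F) = 5/(-9 + (36 - 9*6)) = 5/(-9 + (36 - 54)) = 5/(-9 - 18) = 5/(-27) = 5*(-1/27) = -5/27)
z(a, r) = -5/27 + r (z(a, r) = r - 5/27 = -5/27 + r)
(z(6 - 1*(-4), 7)/13 - 206/B(6)) - 1*180 = ((-5/27 + 7)/13 - 206/(-2)) - 1*180 = ((184/27)*(1/13) - 206*(-½)) - 180 = (184/351 + 103) - 180 = 36337/351 - 180 = -26843/351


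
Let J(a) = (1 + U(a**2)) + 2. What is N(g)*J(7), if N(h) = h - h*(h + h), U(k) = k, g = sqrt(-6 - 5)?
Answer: 1144 + 52*I*sqrt(11) ≈ 1144.0 + 172.46*I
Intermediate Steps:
g = I*sqrt(11) (g = sqrt(-11) = I*sqrt(11) ≈ 3.3166*I)
J(a) = 3 + a**2 (J(a) = (1 + a**2) + 2 = 3 + a**2)
N(h) = h - 2*h**2 (N(h) = h - h*2*h = h - 2*h**2)
N(g)*J(7) = ((I*sqrt(11))*(1 - 2*I*sqrt(11)))*(3 + 7**2) = ((I*sqrt(11))*(1 - 2*I*sqrt(11)))*(3 + 49) = (I*sqrt(11)*(1 - 2*I*sqrt(11)))*52 = 52*I*sqrt(11)*(1 - 2*I*sqrt(11))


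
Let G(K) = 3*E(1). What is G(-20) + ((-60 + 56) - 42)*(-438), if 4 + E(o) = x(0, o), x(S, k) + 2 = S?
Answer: 20130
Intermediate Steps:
x(S, k) = -2 + S
E(o) = -6 (E(o) = -4 + (-2 + 0) = -4 - 2 = -6)
G(K) = -18 (G(K) = 3*(-6) = -18)
G(-20) + ((-60 + 56) - 42)*(-438) = -18 + ((-60 + 56) - 42)*(-438) = -18 + (-4 - 42)*(-438) = -18 - 46*(-438) = -18 + 20148 = 20130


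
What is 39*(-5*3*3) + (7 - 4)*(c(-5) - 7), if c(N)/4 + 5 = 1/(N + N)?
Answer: -9186/5 ≈ -1837.2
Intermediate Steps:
c(N) = -20 + 2/N (c(N) = -20 + 4/(N + N) = -20 + 4/((2*N)) = -20 + 4*(1/(2*N)) = -20 + 2/N)
39*(-5*3*3) + (7 - 4)*(c(-5) - 7) = 39*(-5*3*3) + (7 - 4)*((-20 + 2/(-5)) - 7) = 39*(-15*3) + 3*((-20 + 2*(-⅕)) - 7) = 39*(-45) + 3*((-20 - ⅖) - 7) = -1755 + 3*(-102/5 - 7) = -1755 + 3*(-137/5) = -1755 - 411/5 = -9186/5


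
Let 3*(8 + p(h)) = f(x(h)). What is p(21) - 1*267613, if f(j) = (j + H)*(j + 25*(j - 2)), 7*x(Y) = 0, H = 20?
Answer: -803863/3 ≈ -2.6795e+5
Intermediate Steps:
x(Y) = 0 (x(Y) = (⅐)*0 = 0)
f(j) = (-50 + 26*j)*(20 + j) (f(j) = (j + 20)*(j + 25*(j - 2)) = (20 + j)*(j + 25*(-2 + j)) = (20 + j)*(j + (-50 + 25*j)) = (20 + j)*(-50 + 26*j) = (-50 + 26*j)*(20 + j))
p(h) = -1024/3 (p(h) = -8 + (-1000 + 26*0² + 470*0)/3 = -8 + (-1000 + 26*0 + 0)/3 = -8 + (-1000 + 0 + 0)/3 = -8 + (⅓)*(-1000) = -8 - 1000/3 = -1024/3)
p(21) - 1*267613 = -1024/3 - 1*267613 = -1024/3 - 267613 = -803863/3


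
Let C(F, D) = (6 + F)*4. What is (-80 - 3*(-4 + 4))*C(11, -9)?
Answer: -5440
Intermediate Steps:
C(F, D) = 24 + 4*F
(-80 - 3*(-4 + 4))*C(11, -9) = (-80 - 3*(-4 + 4))*(24 + 4*11) = (-80 - 3*0)*(24 + 44) = (-80 + 0)*68 = -80*68 = -5440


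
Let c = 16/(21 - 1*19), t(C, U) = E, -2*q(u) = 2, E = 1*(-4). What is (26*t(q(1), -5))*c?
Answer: -832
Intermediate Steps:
E = -4
q(u) = -1 (q(u) = -½*2 = -1)
t(C, U) = -4
c = 8 (c = 16/(21 - 19) = 16/2 = 16*(½) = 8)
(26*t(q(1), -5))*c = (26*(-4))*8 = -104*8 = -832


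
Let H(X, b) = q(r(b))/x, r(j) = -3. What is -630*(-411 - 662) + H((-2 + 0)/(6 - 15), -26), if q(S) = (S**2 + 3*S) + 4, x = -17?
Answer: 11491826/17 ≈ 6.7599e+5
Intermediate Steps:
q(S) = 4 + S**2 + 3*S
H(X, b) = -4/17 (H(X, b) = (4 + (-3)**2 + 3*(-3))/(-17) = (4 + 9 - 9)*(-1/17) = 4*(-1/17) = -4/17)
-630*(-411 - 662) + H((-2 + 0)/(6 - 15), -26) = -630*(-411 - 662) - 4/17 = -630*(-1073) - 4/17 = 675990 - 4/17 = 11491826/17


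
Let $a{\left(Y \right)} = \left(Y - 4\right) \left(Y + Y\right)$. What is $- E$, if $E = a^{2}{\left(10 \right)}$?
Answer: $-14400$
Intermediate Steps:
$a{\left(Y \right)} = 2 Y \left(-4 + Y\right)$ ($a{\left(Y \right)} = \left(-4 + Y\right) 2 Y = 2 Y \left(-4 + Y\right)$)
$E = 14400$ ($E = \left(2 \cdot 10 \left(-4 + 10\right)\right)^{2} = \left(2 \cdot 10 \cdot 6\right)^{2} = 120^{2} = 14400$)
$- E = \left(-1\right) 14400 = -14400$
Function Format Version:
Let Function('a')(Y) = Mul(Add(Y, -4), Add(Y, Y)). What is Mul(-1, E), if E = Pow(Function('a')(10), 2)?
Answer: -14400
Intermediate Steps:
Function('a')(Y) = Mul(2, Y, Add(-4, Y)) (Function('a')(Y) = Mul(Add(-4, Y), Mul(2, Y)) = Mul(2, Y, Add(-4, Y)))
E = 14400 (E = Pow(Mul(2, 10, Add(-4, 10)), 2) = Pow(Mul(2, 10, 6), 2) = Pow(120, 2) = 14400)
Mul(-1, E) = Mul(-1, 14400) = -14400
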